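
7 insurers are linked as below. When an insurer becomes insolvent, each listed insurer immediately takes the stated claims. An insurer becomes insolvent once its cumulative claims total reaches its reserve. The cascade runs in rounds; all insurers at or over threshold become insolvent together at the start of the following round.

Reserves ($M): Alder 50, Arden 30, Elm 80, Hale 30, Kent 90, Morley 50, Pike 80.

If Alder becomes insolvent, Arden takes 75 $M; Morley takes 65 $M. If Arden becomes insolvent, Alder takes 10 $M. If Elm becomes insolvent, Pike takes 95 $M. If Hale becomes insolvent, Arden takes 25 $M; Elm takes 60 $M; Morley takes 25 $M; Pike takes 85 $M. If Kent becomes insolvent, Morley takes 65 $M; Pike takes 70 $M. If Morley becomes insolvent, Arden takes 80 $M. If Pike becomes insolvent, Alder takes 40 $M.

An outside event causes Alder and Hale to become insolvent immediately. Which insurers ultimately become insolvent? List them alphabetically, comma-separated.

Alder, Arden, Hale, Morley, Pike

Round 1 — Alder, Hale become insolvent (initial).
  Arden: +75+25 → 100 ≥ 30
  Elm: +60 → 60 < 80
  Morley: +65+25 → 90 ≥ 50
  Pike: +85 → 85 ≥ 80
Round 2 — Arden, Morley, Pike become insolvent.
No further insolvencies.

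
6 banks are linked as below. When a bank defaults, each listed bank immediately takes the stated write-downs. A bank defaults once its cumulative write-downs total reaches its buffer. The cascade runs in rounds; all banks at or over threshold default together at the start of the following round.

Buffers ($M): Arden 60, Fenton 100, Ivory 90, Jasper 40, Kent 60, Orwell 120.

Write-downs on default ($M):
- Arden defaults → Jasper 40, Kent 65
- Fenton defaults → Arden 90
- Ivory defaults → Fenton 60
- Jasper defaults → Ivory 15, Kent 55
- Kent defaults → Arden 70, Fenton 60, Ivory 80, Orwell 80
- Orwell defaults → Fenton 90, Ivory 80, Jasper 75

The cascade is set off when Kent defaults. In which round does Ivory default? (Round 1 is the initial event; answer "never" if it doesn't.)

4

Round 1 — Kent defaults (initial).
  Arden: +70 → 70 ≥ 60
  Fenton: +60 → 60 < 100
  Ivory: +80 → 80 < 90
  Orwell: +80 → 80 < 120
Round 2 — Arden defaults.
  Jasper: +40 → 40 ≥ 40
Round 3 — Jasper defaults.
  Ivory: +15 → 95 ≥ 90
Round 4 — Ivory defaults.
  Fenton: +60 → 120 ≥ 100
Round 5 — Fenton defaults.
No further defaults.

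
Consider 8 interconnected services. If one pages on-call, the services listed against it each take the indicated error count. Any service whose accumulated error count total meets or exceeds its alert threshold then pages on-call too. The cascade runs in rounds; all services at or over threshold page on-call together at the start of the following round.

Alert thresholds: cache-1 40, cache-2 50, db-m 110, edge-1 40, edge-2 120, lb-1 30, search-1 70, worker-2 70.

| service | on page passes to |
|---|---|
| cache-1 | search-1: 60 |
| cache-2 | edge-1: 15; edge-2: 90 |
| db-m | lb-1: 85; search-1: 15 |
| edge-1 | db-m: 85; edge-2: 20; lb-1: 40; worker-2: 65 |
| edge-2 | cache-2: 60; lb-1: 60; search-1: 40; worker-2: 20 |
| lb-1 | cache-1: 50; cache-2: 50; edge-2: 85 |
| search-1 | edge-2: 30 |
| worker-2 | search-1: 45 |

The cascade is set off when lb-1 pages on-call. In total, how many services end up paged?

Round 1 — lb-1 pages on-call (initial).
  cache-1: +50 → 50 ≥ 40
  cache-2: +50 → 50 ≥ 50
  edge-2: +85 → 85 < 120
Round 2 — cache-1, cache-2 page on-call.
  edge-1: +15 → 15 < 40
  edge-2: +90 → 175 ≥ 120
  search-1: +60 → 60 < 70
Round 3 — edge-2 pages on-call.
  search-1: +40 → 100 ≥ 70
  worker-2: +20 → 20 < 70
Round 4 — search-1 pages on-call.
No further pages.

5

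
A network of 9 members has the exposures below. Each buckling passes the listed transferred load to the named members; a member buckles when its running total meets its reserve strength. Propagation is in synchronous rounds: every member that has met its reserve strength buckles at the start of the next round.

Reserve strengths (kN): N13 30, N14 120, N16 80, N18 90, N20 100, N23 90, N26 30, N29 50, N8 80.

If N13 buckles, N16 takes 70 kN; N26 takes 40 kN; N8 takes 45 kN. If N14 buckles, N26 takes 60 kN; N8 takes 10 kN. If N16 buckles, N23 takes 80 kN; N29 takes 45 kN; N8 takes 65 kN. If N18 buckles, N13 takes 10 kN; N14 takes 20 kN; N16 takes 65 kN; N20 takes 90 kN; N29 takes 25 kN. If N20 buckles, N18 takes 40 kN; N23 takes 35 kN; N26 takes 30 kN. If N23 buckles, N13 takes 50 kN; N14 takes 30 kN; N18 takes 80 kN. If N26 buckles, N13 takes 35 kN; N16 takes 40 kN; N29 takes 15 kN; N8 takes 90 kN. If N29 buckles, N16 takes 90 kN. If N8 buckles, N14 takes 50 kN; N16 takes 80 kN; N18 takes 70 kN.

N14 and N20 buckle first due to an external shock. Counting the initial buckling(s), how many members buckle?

9

Round 1 — N14, N20 buckle (initial).
  N18: +40 → 40 < 90
  N23: +35 → 35 < 90
  N26: +60+30 → 90 ≥ 30
  N8: +10 → 10 < 80
Round 2 — N26 buckles.
  N13: +35 → 35 ≥ 30
  N16: +40 → 40 < 80
  N29: +15 → 15 < 50
  N8: +90 → 100 ≥ 80
Round 3 — N13, N8 buckle.
  N16: +70+80 → 190 ≥ 80
  N18: +70 → 110 ≥ 90
Round 4 — N16, N18 buckle.
  N23: +80 → 115 ≥ 90
  N29: +45+25 → 85 ≥ 50
Round 5 — N23, N29 buckle.
No further bucklings.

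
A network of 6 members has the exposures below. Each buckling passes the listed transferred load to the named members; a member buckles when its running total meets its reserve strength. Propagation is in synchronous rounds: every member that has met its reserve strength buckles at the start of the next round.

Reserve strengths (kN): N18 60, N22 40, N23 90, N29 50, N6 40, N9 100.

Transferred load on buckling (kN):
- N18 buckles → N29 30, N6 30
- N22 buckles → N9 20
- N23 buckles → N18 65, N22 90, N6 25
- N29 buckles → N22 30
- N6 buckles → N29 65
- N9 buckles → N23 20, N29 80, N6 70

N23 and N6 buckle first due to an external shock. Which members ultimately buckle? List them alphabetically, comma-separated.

Round 1 — N23, N6 buckle (initial).
  N18: +65 → 65 ≥ 60
  N22: +90 → 90 ≥ 40
  N29: +65 → 65 ≥ 50
Round 2 — N18, N22, N29 buckle.
  N9: +20 → 20 < 100
No further bucklings.

N18, N22, N23, N29, N6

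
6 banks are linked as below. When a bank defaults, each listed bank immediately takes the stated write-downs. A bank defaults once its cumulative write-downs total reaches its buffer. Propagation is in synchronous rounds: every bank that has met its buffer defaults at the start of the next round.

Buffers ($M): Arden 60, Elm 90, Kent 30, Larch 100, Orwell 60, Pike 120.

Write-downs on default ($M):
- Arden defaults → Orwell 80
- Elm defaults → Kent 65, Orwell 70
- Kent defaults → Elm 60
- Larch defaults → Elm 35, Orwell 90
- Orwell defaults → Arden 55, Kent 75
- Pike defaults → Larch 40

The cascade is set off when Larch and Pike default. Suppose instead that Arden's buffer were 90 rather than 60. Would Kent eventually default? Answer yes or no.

With Arden's buffer at 90:
Round 1 — Larch, Pike default (initial).
  Elm: +35 → 35 < 90
  Orwell: +90 → 90 ≥ 60
Round 2 — Orwell defaults.
  Arden: +55 → 55 < 90
  Kent: +75 → 75 ≥ 30
Round 3 — Kent defaults.
  Elm: +60 → 95 ≥ 90
Round 4 — Elm defaults.
No further defaults.

yes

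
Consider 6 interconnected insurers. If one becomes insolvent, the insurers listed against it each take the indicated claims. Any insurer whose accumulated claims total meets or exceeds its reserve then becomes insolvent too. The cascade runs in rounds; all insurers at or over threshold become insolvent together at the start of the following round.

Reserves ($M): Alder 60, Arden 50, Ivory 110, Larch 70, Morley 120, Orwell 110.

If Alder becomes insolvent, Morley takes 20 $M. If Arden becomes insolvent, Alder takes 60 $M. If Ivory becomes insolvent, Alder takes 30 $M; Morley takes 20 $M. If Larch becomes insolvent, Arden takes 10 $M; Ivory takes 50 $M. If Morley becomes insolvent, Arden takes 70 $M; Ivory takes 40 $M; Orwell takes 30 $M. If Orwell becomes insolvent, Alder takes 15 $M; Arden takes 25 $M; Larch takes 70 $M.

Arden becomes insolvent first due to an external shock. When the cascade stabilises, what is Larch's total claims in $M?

Round 1 — Arden becomes insolvent (initial).
  Alder: +60 → 60 ≥ 60
Round 2 — Alder becomes insolvent.
  Morley: +20 → 20 < 120
No further insolvencies.

0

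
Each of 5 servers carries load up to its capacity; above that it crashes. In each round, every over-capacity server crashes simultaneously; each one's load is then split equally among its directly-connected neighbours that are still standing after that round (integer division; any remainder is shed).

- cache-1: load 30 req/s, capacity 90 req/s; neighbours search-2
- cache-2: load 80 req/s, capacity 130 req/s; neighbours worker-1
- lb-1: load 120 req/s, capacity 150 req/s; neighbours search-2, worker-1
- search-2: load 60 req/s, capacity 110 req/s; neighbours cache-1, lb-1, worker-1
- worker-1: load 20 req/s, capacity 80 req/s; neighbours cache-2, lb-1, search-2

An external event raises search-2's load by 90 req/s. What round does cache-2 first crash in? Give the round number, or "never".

4

Round 1 — search-2 at 150 > 110. search-2 crashes.
  search-2 sheds 150 req/s to cache-1, lb-1, worker-1: 50 each.
    cache-1: 30+50 = 80 ≤ 90
    lb-1: 120+50 = 170 > 150
    worker-1: 20+50 = 70 ≤ 80
Round 2 — lb-1 crashes.
  lb-1 sheds 170 req/s to worker-1: 170 each.
    worker-1: 70+170 = 240 > 80
Round 3 — worker-1 crashes.
  worker-1 sheds 240 req/s to cache-2: 240 each.
    cache-2: 80+240 = 320 > 130
Round 4 — cache-2 crashes.
  cache-2 sheds 320 req/s: no online neighbours, lost.
No further crashes.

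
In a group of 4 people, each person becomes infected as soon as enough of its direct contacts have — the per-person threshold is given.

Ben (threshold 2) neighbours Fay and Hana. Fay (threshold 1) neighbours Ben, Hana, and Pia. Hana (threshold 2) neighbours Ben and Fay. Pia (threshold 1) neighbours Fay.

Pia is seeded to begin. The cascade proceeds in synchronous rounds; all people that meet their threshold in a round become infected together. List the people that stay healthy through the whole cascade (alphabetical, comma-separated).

Round 1 — Pia becomes infected (initial).
Round 2 — checking thresholds:
  Fay: 1 of 3 neighbours ≥ 1, becomes infected.
Round 3 — no new infections; cascade stops.

Ben, Hana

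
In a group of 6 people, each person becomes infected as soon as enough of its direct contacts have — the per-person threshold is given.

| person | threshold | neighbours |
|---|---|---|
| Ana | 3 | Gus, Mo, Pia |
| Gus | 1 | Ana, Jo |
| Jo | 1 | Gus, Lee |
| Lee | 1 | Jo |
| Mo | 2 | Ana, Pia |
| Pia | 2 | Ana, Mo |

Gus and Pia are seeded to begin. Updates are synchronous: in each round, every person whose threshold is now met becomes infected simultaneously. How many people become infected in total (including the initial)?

4

Round 1 — Gus, Pia become infected (initial).
Round 2 — checking thresholds:
  Ana: 2 of 3 neighbours < 3, not yet.
  Jo: 1 of 2 neighbours ≥ 1, becomes infected.
  Mo: 1 of 2 neighbours < 2, not yet.
Round 3 — checking thresholds:
  Ana: 2 of 3 neighbours < 3, not yet.
  Lee: 1 of 1 neighbours ≥ 1, becomes infected.
  Mo: 1 of 2 neighbours < 2, not yet.
Round 4 — no new infections; cascade stops.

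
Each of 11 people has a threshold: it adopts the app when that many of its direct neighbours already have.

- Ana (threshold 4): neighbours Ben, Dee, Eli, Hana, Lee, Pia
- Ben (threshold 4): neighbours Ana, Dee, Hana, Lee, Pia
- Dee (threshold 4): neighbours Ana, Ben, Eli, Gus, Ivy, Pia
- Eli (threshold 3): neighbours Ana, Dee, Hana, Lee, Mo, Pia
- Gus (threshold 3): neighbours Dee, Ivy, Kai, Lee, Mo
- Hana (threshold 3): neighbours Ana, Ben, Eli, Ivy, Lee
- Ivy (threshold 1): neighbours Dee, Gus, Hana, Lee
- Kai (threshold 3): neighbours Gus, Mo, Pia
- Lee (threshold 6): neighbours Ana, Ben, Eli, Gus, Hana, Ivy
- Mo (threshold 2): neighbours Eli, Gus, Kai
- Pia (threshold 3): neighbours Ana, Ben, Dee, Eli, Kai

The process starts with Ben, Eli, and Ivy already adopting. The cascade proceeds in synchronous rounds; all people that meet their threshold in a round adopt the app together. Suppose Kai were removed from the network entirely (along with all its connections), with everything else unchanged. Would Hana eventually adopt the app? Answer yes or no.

yes

With Kai removed:
Round 1 — Ben, Eli, Ivy adopt the app (initial).
Round 2 — checking thresholds:
  Ana: 2 of 6 neighbours < 4, not yet.
  Dee: 3 of 6 neighbours < 4, not yet.
  Gus: 1 of 4 neighbours < 3, not yet.
  Hana: 3 of 5 neighbours ≥ 3, adopts the app.
  Lee: 3 of 6 neighbours < 6, not yet.
  Mo: 1 of 2 neighbours < 2, not yet.
  Pia: 2 of 4 neighbours < 3, not yet.
Round 3 — no new adoptions; cascade stops.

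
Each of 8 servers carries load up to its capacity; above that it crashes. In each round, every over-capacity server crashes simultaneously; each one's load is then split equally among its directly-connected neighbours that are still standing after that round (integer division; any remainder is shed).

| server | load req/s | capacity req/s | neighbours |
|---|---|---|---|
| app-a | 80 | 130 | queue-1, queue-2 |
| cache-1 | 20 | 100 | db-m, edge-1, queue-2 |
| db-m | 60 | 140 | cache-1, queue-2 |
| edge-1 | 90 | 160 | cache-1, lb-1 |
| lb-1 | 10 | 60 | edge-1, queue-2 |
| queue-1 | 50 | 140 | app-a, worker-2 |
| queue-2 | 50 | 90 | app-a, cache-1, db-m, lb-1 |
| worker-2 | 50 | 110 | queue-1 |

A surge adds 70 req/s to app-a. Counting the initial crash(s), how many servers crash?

Round 1 — app-a at 150 > 130. app-a crashes.
  app-a sheds 150 req/s to queue-1, queue-2: 75 each.
    queue-1: 50+75 = 125 ≤ 140
    queue-2: 50+75 = 125 > 90
Round 2 — queue-2 crashes.
  queue-2 sheds 125 req/s to cache-1, db-m, lb-1: 41 each (2 lost).
    cache-1: 20+41 = 61 ≤ 100
    db-m: 60+41 = 101 ≤ 140
    lb-1: 10+41 = 51 ≤ 60
No further crashes.

2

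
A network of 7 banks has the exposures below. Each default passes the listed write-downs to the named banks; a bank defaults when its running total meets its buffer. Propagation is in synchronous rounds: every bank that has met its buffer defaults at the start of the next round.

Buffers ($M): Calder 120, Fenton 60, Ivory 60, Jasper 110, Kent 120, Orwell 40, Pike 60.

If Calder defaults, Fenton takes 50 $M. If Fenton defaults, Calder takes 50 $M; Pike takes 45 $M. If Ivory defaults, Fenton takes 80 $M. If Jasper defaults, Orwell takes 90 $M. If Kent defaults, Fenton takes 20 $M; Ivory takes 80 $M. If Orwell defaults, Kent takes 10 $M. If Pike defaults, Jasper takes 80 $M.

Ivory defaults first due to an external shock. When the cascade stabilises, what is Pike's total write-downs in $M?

45

Round 1 — Ivory defaults (initial).
  Fenton: +80 → 80 ≥ 60
Round 2 — Fenton defaults.
  Calder: +50 → 50 < 120
  Pike: +45 → 45 < 60
No further defaults.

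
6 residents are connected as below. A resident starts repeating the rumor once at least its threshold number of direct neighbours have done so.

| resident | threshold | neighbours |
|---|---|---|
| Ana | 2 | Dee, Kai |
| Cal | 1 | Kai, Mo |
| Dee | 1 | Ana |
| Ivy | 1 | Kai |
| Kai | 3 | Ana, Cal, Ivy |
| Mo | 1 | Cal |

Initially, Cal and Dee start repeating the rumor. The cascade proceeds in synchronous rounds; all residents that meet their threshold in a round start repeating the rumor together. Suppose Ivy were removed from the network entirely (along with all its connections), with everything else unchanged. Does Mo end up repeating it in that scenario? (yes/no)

With Ivy removed:
Round 1 — Cal, Dee start repeating the rumor (initial).
Round 2 — checking thresholds:
  Ana: 1 of 2 neighbours < 2, not yet.
  Kai: 1 of 2 neighbours < 3, not yet.
  Mo: 1 of 1 neighbours ≥ 1, starts repeating the rumor.
Round 3 — no new spreads; cascade stops.

yes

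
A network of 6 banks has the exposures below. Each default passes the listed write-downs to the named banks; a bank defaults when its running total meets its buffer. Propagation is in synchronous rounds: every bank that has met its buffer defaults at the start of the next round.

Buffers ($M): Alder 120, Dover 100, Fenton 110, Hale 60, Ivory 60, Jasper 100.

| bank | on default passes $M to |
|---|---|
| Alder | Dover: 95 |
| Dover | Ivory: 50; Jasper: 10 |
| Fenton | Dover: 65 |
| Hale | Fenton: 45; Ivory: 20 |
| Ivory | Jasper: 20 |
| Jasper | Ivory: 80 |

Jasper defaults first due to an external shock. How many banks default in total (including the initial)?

2

Round 1 — Jasper defaults (initial).
  Ivory: +80 → 80 ≥ 60
Round 2 — Ivory defaults.
No further defaults.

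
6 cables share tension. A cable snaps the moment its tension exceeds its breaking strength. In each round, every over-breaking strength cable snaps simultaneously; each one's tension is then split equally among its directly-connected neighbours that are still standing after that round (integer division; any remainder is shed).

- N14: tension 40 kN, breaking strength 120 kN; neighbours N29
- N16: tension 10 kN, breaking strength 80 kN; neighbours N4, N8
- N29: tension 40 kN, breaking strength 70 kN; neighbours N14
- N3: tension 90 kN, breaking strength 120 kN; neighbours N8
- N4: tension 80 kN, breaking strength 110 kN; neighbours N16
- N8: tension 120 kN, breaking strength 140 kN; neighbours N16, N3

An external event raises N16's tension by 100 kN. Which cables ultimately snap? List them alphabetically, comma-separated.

N16, N3, N4, N8

Round 1 — N16 at 110 > 80. N16 snaps.
  N16 sheds 110 kN to N4, N8: 55 each.
    N4: 80+55 = 135 > 110
    N8: 120+55 = 175 > 140
Round 2 — N4, N8 snap.
  N4 sheds 135 kN: no online neighbours, lost.
  N8 sheds 175 kN to N3: 175 each.
    N3: 90+175 = 265 > 120
Round 3 — N3 snaps.
  N3 sheds 265 kN: no online neighbours, lost.
No further breaks.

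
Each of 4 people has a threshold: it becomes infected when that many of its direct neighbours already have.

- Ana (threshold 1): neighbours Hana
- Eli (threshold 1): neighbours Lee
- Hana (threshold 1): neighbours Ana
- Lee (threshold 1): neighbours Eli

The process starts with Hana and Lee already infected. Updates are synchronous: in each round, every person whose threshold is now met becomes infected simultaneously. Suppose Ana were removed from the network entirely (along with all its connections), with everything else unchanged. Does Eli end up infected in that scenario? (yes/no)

With Ana removed:
Round 1 — Hana, Lee become infected (initial).
Round 2 — checking thresholds:
  Eli: 1 of 1 neighbours ≥ 1, becomes infected.
Round 3 — no new infections; cascade stops.

yes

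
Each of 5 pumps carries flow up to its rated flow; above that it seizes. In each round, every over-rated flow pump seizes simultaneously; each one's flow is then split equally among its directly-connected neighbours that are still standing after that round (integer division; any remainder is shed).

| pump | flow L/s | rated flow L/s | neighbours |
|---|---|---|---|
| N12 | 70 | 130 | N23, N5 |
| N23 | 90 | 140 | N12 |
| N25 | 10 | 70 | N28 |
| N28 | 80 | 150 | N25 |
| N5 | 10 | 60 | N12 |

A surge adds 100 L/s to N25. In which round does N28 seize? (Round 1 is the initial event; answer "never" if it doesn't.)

2

Round 1 — N25 at 110 > 70. N25 seizes.
  N25 sheds 110 L/s to N28: 110 each.
    N28: 80+110 = 190 > 150
Round 2 — N28 seizes.
  N28 sheds 190 L/s: no online neighbours, lost.
No further seizures.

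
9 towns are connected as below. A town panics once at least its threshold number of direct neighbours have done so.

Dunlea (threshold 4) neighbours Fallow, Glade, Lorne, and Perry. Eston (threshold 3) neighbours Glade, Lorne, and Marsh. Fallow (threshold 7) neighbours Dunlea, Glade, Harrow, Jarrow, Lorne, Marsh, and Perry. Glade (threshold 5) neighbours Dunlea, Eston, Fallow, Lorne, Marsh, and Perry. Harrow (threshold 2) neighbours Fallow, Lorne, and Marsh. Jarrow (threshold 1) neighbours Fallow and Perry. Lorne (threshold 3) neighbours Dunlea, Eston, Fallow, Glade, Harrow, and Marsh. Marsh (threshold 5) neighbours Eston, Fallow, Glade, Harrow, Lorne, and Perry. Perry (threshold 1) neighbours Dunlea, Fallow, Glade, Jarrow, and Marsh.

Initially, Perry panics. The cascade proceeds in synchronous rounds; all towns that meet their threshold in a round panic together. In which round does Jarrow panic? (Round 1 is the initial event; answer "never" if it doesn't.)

2

Round 1 — Perry panics (initial).
Round 2 — checking thresholds:
  Dunlea: 1 of 4 neighbours < 4, below threshold.
  Fallow: 1 of 7 neighbours < 7, below threshold.
  Glade: 1 of 6 neighbours < 5, below threshold.
  Jarrow: 1 of 2 neighbours ≥ 1, panics.
  Marsh: 1 of 6 neighbours < 5, below threshold.
Round 3 — no new panics; cascade stops.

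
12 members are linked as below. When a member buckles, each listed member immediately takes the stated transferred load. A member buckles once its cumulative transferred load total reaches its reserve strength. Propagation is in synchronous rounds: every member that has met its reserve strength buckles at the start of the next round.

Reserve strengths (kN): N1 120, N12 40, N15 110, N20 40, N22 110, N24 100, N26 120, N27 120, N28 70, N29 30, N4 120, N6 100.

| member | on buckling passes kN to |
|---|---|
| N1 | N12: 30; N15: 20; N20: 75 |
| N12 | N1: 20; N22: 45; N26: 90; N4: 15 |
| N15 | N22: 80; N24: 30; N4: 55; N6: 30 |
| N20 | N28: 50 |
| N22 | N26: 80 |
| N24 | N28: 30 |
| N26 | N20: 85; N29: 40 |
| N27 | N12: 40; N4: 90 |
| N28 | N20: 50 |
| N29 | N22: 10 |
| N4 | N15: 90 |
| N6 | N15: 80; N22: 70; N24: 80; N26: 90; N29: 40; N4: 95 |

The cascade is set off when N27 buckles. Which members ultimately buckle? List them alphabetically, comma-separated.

N12, N27

Round 1 — N27 buckles (initial).
  N12: +40 → 40 ≥ 40
  N4: +90 → 90 < 120
Round 2 — N12 buckles.
  N1: +20 → 20 < 120
  N22: +45 → 45 < 110
  N26: +90 → 90 < 120
  N4: +15 → 105 < 120
No further bucklings.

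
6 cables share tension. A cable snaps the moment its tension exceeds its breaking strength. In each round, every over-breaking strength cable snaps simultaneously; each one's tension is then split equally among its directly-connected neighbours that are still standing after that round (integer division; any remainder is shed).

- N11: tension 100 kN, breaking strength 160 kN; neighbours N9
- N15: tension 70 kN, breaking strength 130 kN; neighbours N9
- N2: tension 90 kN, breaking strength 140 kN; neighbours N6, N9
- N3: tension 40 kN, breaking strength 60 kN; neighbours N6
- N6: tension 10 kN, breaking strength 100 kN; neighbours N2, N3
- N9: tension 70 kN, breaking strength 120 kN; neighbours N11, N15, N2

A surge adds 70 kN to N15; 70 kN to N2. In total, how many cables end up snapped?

4

Round 1 — N15 at 140 > 130; N2 at 160 > 140. N15, N2 snap.
  N15 sheds 140 kN to N9: 140 each.
    N9: 70+140 = 210 > 120
  N2 sheds 160 kN to N6, N9: 80 each.
    N6: 10+80 = 90 ≤ 100
    N9: 210+80 = 290 > 120
Round 2 — N9 snaps.
  N9 sheds 290 kN to N11: 290 each.
    N11: 100+290 = 390 > 160
Round 3 — N11 snaps.
  N11 sheds 390 kN: no online neighbours, lost.
No further breaks.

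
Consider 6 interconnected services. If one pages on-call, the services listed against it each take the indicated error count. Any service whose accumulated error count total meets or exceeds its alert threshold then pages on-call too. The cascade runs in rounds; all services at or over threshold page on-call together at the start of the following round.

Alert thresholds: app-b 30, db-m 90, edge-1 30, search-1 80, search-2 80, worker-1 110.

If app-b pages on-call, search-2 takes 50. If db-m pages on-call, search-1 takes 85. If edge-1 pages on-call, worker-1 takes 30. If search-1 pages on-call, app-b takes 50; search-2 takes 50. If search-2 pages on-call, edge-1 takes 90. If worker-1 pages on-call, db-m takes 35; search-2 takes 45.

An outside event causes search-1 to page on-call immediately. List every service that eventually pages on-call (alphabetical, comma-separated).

Round 1 — search-1 pages on-call (initial).
  app-b: +50 → 50 ≥ 30
  search-2: +50 → 50 < 80
Round 2 — app-b pages on-call.
  search-2: +50 → 100 ≥ 80
Round 3 — search-2 pages on-call.
  edge-1: +90 → 90 ≥ 30
Round 4 — edge-1 pages on-call.
  worker-1: +30 → 30 < 110
No further pages.

app-b, edge-1, search-1, search-2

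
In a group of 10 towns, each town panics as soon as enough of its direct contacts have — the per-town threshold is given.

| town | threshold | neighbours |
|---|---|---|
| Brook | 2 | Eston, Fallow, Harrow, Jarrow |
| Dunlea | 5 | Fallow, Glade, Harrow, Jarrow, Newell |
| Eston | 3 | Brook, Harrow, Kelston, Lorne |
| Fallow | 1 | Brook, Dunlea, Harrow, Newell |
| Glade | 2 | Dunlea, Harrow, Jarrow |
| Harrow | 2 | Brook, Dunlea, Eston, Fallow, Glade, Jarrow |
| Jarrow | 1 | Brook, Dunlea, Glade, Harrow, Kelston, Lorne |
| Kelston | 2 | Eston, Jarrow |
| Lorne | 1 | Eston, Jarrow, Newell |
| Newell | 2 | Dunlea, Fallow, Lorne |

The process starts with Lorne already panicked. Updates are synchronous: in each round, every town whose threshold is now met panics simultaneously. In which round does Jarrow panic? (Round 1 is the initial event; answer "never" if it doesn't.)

2

Round 1 — Lorne panics (initial).
Round 2 — checking thresholds:
  Eston: 1 of 4 neighbours < 3, holds.
  Jarrow: 1 of 6 neighbours ≥ 1, panics.
  Newell: 1 of 3 neighbours < 2, holds.
Round 3 — no new panics; cascade stops.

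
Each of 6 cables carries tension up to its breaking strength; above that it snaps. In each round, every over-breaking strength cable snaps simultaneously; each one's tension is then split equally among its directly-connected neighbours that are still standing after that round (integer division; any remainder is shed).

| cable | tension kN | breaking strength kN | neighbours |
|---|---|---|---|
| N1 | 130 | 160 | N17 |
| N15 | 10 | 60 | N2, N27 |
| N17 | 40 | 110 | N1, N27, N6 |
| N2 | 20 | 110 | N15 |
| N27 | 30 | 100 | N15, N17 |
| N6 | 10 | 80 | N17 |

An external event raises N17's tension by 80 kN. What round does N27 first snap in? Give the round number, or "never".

never

Round 1 — N17 at 120 > 110. N17 snaps.
  N17 sheds 120 kN to N1, N27, N6: 40 each.
    N1: 130+40 = 170 > 160
    N27: 30+40 = 70 ≤ 100
    N6: 10+40 = 50 ≤ 80
Round 2 — N1 snaps.
  N1 sheds 170 kN: no online neighbours, lost.
No further breaks.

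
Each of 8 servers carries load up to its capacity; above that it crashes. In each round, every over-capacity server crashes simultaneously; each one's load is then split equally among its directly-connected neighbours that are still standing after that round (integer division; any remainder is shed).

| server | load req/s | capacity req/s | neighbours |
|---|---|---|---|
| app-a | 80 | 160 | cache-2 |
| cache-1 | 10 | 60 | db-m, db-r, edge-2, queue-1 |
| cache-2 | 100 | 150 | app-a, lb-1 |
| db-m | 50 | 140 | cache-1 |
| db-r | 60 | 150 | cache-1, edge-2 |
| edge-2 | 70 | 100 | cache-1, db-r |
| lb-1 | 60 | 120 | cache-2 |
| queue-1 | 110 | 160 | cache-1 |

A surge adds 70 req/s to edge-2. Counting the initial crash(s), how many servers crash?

Round 1 — edge-2 at 140 > 100. edge-2 crashes.
  edge-2 sheds 140 req/s to cache-1, db-r: 70 each.
    cache-1: 10+70 = 80 > 60
    db-r: 60+70 = 130 ≤ 150
Round 2 — cache-1 crashes.
  cache-1 sheds 80 req/s to db-m, db-r, queue-1: 26 each (2 lost).
    db-m: 50+26 = 76 ≤ 140
    db-r: 130+26 = 156 > 150
    queue-1: 110+26 = 136 ≤ 160
Round 3 — db-r crashes.
  db-r sheds 156 req/s: no online neighbours, lost.
No further crashes.

3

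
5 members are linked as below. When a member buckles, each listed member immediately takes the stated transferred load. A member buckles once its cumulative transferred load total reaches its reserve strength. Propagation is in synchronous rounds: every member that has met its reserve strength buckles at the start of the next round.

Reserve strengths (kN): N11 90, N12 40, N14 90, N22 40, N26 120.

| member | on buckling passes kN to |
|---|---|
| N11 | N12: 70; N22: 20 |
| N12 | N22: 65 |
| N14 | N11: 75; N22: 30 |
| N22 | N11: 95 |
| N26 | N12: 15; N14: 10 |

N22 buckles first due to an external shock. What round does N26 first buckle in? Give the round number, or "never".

Round 1 — N22 buckles (initial).
  N11: +95 → 95 ≥ 90
Round 2 — N11 buckles.
  N12: +70 → 70 ≥ 40
Round 3 — N12 buckles.
No further bucklings.

never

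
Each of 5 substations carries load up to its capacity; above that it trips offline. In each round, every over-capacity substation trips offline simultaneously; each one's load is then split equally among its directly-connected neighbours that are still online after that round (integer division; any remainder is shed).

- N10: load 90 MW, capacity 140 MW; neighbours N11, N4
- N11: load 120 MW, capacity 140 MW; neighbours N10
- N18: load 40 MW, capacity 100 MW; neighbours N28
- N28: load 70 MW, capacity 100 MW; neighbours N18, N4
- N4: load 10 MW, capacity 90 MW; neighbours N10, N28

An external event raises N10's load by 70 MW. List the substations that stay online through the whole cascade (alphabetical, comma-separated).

Round 1 — N10 at 160 > 140. N10 trips offline.
  N10 sheds 160 MW to N11, N4: 80 each.
    N11: 120+80 = 200 > 140
    N4: 10+80 = 90 ≤ 90
Round 2 — N11 trips offline.
  N11 sheds 200 MW: no online neighbours, lost.
No further trips.

N18, N28, N4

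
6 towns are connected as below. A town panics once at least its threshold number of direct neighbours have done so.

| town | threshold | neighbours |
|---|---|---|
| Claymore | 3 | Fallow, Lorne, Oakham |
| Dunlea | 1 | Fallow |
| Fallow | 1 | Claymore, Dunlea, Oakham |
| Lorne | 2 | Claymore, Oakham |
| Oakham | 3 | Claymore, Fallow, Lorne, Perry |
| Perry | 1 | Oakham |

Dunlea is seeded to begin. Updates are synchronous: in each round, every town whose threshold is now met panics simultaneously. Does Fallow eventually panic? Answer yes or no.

Round 1 — Dunlea panics (initial).
Round 2 — checking thresholds:
  Fallow: 1 of 3 neighbours ≥ 1, panics.
Round 3 — no new panics; cascade stops.

yes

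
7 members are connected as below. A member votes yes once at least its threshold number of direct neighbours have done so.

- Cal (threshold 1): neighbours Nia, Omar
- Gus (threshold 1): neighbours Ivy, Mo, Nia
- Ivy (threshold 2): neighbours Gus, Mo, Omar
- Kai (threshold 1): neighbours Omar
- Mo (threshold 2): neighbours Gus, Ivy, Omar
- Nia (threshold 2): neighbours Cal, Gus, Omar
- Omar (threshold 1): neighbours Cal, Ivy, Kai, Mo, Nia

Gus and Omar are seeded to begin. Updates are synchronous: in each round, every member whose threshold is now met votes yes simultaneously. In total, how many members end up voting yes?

Round 1 — Gus, Omar vote yes (initial).
Round 2 — checking thresholds:
  Cal: 1 of 2 neighbours ≥ 1, votes yes.
  Ivy: 2 of 3 neighbours ≥ 2, votes yes.
  Kai: 1 of 1 neighbours ≥ 1, votes yes.
  Mo: 2 of 3 neighbours ≥ 2, votes yes.
  Nia: 2 of 3 neighbours ≥ 2, votes yes.
Round 3 — no new yes votes; cascade stops.

7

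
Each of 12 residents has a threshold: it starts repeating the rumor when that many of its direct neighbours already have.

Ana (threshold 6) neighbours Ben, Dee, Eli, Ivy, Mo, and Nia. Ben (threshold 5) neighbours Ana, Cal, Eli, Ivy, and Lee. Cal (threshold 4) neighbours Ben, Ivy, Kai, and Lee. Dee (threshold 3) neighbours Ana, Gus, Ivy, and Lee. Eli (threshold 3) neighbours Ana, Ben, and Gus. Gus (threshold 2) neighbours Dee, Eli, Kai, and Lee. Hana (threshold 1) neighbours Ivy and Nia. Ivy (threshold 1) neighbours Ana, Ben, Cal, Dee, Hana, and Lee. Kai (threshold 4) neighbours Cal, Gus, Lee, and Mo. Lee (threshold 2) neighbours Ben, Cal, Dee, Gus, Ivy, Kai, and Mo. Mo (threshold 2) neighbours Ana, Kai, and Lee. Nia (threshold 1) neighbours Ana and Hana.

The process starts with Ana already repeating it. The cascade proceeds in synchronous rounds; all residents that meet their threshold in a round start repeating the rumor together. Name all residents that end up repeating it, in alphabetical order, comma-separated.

Ana, Hana, Ivy, Nia

Round 1 — Ana starts repeating the rumor (initial).
Round 2 — checking thresholds:
  Ben: 1 of 5 neighbours < 5, holds.
  Dee: 1 of 4 neighbours < 3, holds.
  Eli: 1 of 3 neighbours < 3, holds.
  Ivy: 1 of 6 neighbours ≥ 1, starts repeating the rumor.
  Mo: 1 of 3 neighbours < 2, holds.
  Nia: 1 of 2 neighbours ≥ 1, starts repeating the rumor.
Round 3 — checking thresholds:
  Ben: 2 of 5 neighbours < 5, holds.
  Cal: 1 of 4 neighbours < 4, holds.
  Dee: 2 of 4 neighbours < 3, holds.
  Eli: 1 of 3 neighbours < 3, holds.
  Hana: 2 of 2 neighbours ≥ 1, starts repeating the rumor.
  Lee: 1 of 7 neighbours < 2, holds.
  Mo: 1 of 3 neighbours < 2, holds.
Round 4 — no new spreads; cascade stops.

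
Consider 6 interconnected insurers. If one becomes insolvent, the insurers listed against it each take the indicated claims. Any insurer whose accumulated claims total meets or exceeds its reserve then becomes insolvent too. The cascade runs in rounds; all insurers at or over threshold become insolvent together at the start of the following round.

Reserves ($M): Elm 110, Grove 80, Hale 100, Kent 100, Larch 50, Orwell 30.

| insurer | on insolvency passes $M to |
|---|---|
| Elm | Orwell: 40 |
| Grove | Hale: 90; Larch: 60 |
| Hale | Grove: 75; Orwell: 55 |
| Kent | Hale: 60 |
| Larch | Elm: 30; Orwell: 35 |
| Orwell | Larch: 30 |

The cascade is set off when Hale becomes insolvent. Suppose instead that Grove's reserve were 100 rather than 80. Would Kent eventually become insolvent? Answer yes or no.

With Grove's reserve at 100:
Round 1 — Hale becomes insolvent (initial).
  Grove: +75 → 75 < 100
  Orwell: +55 → 55 ≥ 30
Round 2 — Orwell becomes insolvent.
  Larch: +30 → 30 < 50
No further insolvencies.

no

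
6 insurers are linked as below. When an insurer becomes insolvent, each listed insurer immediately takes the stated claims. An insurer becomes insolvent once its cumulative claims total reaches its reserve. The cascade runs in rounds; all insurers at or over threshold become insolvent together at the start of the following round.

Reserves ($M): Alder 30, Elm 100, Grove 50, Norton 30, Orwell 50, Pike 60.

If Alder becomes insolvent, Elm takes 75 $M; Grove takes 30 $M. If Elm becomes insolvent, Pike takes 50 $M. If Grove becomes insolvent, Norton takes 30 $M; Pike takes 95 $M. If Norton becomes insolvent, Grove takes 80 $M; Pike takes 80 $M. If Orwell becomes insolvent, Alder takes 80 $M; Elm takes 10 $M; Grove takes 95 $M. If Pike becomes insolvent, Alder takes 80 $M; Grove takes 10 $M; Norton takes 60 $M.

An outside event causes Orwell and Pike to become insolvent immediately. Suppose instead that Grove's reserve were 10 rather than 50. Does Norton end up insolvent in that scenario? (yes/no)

yes

With Grove's reserve at 10:
Round 1 — Orwell, Pike become insolvent (initial).
  Alder: +80+80 → 160 ≥ 30
  Elm: +10 → 10 < 100
  Grove: +95+10 → 105 ≥ 10
  Norton: +60 → 60 ≥ 30
Round 2 — Alder, Grove, Norton become insolvent.
  Elm: +75 → 85 < 100
No further insolvencies.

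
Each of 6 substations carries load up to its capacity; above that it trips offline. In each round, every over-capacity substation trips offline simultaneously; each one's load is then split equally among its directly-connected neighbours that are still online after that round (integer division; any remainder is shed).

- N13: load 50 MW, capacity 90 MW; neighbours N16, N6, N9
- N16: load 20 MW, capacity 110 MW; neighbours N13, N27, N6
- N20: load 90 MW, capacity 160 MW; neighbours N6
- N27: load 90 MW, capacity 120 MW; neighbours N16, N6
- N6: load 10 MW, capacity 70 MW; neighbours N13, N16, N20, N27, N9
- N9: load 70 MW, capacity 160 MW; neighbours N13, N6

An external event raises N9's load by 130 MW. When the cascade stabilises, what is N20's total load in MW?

Round 1 — N9 at 200 > 160. N9 trips offline.
  N9 sheds 200 MW to N13, N6: 100 each.
    N13: 50+100 = 150 > 90
    N6: 10+100 = 110 > 70
Round 2 — N13, N6 trip offline.
  N13 sheds 150 MW to N16: 150 each.
    N16: 20+150 = 170 > 110
  N6 sheds 110 MW to N16, N20, N27: 36 each (2 lost).
    N16: 170+36 = 206 > 110
    N20: 90+36 = 126 ≤ 160
    N27: 90+36 = 126 > 120
Round 3 — N16, N27 trip offline.
  N16 sheds 206 MW: no online neighbours, lost.
  N27 sheds 126 MW: no online neighbours, lost.
No further trips.

126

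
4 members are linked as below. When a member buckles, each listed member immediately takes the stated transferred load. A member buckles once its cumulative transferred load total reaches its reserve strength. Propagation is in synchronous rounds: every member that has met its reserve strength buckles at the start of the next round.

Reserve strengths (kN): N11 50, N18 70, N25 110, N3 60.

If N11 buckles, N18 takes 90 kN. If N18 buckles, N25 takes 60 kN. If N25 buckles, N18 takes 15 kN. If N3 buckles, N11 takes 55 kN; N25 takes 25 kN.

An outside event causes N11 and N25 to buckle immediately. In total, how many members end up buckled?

3

Round 1 — N11, N25 buckle (initial).
  N18: +90+15 → 105 ≥ 70
Round 2 — N18 buckles.
No further bucklings.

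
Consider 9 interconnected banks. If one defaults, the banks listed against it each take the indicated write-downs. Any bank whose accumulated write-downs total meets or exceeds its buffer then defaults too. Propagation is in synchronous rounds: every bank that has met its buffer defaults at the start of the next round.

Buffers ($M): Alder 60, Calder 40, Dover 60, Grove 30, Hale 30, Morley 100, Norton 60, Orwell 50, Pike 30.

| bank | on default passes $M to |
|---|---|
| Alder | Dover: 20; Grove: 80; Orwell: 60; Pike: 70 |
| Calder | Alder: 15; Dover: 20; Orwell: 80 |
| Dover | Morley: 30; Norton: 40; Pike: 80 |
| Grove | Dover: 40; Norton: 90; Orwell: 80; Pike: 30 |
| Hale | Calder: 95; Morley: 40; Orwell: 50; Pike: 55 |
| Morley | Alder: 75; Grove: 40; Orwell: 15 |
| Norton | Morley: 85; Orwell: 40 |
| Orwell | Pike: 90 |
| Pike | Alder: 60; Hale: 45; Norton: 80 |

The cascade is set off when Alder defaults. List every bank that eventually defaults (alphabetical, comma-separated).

Alder, Calder, Dover, Grove, Hale, Morley, Norton, Orwell, Pike

Round 1 — Alder defaults (initial).
  Dover: +20 → 20 < 60
  Grove: +80 → 80 ≥ 30
  Orwell: +60 → 60 ≥ 50
  Pike: +70 → 70 ≥ 30
Round 2 — Grove, Orwell, Pike default.
  Dover: +40 → 60 ≥ 60
  Hale: +45 → 45 ≥ 30
  Norton: +90+80 → 170 ≥ 60
Round 3 — Dover, Hale, Norton default.
  Calder: +95 → 95 ≥ 40
  Morley: +30+40+85 → 155 ≥ 100
Round 4 — Calder, Morley default.
No further defaults.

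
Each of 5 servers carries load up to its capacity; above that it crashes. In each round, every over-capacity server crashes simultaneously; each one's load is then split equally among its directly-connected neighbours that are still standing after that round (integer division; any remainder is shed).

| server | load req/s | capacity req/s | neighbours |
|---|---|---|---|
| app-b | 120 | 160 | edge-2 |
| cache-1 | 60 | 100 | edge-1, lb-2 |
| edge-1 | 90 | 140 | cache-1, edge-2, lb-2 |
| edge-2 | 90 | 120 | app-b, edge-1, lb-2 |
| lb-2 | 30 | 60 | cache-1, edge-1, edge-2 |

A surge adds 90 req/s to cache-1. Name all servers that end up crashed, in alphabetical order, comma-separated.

app-b, cache-1, edge-1, edge-2, lb-2

Round 1 — cache-1 at 150 > 100. cache-1 crashes.
  cache-1 sheds 150 req/s to edge-1, lb-2: 75 each.
    edge-1: 90+75 = 165 > 140
    lb-2: 30+75 = 105 > 60
Round 2 — edge-1, lb-2 crash.
  edge-1 sheds 165 req/s to edge-2: 165 each.
    edge-2: 90+165 = 255 > 120
  lb-2 sheds 105 req/s to edge-2: 105 each.
    edge-2: 255+105 = 360 > 120
Round 3 — edge-2 crashes.
  edge-2 sheds 360 req/s to app-b: 360 each.
    app-b: 120+360 = 480 > 160
Round 4 — app-b crashes.
  app-b sheds 480 req/s: no online neighbours, lost.
No further crashes.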